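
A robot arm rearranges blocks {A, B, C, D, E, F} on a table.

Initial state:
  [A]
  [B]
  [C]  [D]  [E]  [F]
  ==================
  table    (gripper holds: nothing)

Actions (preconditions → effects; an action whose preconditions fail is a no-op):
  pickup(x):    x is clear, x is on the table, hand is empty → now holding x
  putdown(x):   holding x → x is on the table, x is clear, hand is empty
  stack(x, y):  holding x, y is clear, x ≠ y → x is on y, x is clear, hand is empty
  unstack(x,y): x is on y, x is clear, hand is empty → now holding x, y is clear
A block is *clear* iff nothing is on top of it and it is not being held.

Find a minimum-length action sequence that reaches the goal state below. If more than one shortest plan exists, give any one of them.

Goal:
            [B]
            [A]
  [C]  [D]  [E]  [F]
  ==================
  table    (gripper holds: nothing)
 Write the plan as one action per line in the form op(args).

unstack(A, B)
stack(A, E)
unstack(B, C)
stack(B, A)

step 1 (unstack(A, B)): towers=[C/B; D; E; F] holding=A
step 2 (stack(A, E)): towers=[C/B; D; E/A; F] holding=-
step 3 (unstack(B, C)): towers=[C; D; E/A; F] holding=B
step 4 (stack(B, A)): towers=[C; D; E/A/B; F] holding=-
goal check: towers=[C; D; E/A/B; F] holding=- — reached (length 4, optimal by BFS)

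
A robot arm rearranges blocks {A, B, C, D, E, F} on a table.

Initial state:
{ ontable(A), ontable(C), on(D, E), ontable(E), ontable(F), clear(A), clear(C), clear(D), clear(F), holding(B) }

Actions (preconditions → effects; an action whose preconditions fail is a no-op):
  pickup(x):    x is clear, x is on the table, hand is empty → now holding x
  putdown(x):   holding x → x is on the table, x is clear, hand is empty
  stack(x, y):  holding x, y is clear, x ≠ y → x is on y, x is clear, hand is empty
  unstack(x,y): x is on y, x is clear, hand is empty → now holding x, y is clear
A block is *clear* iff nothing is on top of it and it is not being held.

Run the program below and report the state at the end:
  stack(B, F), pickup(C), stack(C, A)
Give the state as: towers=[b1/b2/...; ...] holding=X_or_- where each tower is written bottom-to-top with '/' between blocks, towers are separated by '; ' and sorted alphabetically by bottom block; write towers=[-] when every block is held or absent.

step 1 (stack(B, F)): towers=[A; C; E/D; F/B] holding=-
step 2 (pickup(C)): towers=[A; E/D; F/B] holding=C
step 3 (stack(C, A)): towers=[A/C; E/D; F/B] holding=-

towers=[A/C; E/D; F/B] holding=-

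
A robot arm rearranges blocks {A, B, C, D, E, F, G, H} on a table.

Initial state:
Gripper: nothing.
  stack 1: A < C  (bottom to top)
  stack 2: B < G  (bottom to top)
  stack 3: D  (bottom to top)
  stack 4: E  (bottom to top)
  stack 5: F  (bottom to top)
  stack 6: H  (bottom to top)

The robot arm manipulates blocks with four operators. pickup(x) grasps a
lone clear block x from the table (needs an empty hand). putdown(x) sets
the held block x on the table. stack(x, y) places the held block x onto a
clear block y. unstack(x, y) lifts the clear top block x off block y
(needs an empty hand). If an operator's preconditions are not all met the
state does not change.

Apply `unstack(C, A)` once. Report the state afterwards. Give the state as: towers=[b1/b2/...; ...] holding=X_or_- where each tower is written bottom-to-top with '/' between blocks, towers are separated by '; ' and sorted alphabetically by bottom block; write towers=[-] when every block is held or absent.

towers=[A; B/G; D; E; F; H] holding=C

before: towers=[A/C; B/G; D; E; F; H] holding=-
pre[unstack(C, A)]: on(C,A) yes, clear(C) yes, handempty yes
all met → apply unstack(C, A)
after:  towers=[A; B/G; D; E; F; H] holding=C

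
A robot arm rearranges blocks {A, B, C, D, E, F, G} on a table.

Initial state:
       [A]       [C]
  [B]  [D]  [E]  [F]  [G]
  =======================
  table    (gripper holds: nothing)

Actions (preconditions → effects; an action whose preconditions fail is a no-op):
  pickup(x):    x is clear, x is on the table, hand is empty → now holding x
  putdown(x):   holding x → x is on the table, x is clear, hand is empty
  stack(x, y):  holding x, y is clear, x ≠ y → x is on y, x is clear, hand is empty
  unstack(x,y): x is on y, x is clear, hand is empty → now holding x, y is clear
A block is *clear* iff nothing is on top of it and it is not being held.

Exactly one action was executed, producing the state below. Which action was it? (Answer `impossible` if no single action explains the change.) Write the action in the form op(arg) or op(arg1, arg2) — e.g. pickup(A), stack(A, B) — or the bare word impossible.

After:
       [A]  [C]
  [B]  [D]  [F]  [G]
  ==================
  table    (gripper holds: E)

pickup(E)

target: towers=[B; D/A; F/C; G] holding=E
         pickup(B) → towers=[D/A; E; F/C; G] holding=B
         pickup(G) → towers=[B; D/A; E; F/C] holding=G
     unstack(A, D) → towers=[B; D; E; F/C; G] holding=A
         pickup(E) → towers=[B; D/A; F/C; G] holding=E  ← match
     unstack(C, F) → towers=[B; D/A; E; F; G] holding=C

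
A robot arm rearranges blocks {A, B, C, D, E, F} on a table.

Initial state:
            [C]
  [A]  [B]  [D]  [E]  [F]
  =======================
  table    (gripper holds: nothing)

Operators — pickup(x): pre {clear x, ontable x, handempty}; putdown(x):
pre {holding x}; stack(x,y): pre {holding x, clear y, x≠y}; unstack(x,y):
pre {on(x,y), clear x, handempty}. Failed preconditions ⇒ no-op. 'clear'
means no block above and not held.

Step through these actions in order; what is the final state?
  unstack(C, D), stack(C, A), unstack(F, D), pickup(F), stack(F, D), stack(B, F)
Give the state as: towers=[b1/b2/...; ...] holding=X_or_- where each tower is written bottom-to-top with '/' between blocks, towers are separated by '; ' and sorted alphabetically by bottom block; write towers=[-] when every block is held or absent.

towers=[A/C; B; D/F; E] holding=-

step 1 (unstack(C, D)): towers=[A; B; D; E; F] holding=C
step 2 (stack(C, A)): towers=[A/C; B; D; E; F] holding=-
step 3 (unstack(F, D)) [no-op]: towers=[A/C; B; D; E; F] holding=-
step 4 (pickup(F)): towers=[A/C; B; D; E] holding=F
step 5 (stack(F, D)): towers=[A/C; B; D/F; E] holding=-
step 6 (stack(B, F)) [no-op]: towers=[A/C; B; D/F; E] holding=-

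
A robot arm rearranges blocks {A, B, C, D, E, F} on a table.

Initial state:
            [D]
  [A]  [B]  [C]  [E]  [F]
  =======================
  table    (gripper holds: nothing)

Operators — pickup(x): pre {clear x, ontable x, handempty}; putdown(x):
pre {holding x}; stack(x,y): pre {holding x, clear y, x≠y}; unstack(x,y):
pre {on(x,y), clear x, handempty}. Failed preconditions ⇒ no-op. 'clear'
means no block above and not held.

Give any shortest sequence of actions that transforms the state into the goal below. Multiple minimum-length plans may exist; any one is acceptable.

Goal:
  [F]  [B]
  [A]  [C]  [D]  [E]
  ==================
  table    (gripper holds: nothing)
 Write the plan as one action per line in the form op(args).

step 1 (pickup(F)): towers=[A; B; C/D; E] holding=F
step 2 (stack(F, A)): towers=[A/F; B; C/D; E] holding=-
step 3 (unstack(D, C)): towers=[A/F; B; C; E] holding=D
step 4 (putdown(D)): towers=[A/F; B; C; D; E] holding=-
step 5 (pickup(B)): towers=[A/F; C; D; E] holding=B
step 6 (stack(B, C)): towers=[A/F; C/B; D; E] holding=-
goal check: towers=[A/F; C/B; D; E] holding=- — reached (length 6, optimal by BFS)

pickup(F)
stack(F, A)
unstack(D, C)
putdown(D)
pickup(B)
stack(B, C)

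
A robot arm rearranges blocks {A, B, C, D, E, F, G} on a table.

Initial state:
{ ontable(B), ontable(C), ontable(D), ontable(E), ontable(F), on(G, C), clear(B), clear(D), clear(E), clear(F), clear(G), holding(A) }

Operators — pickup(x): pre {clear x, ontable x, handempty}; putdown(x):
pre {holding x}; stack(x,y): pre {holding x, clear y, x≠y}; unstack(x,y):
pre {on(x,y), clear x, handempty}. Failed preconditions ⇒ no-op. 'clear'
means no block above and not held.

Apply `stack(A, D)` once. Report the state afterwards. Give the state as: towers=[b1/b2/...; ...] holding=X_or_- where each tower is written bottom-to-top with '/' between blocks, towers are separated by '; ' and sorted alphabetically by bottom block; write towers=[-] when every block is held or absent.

before: towers=[B; C/G; D; E; F] holding=A
pre[stack(A, D)]: holding(A) ✓, clear(D) ✓, A≠D ✓
all met → apply stack(A, D)
after:  towers=[B; C/G; D/A; E; F] holding=-

towers=[B; C/G; D/A; E; F] holding=-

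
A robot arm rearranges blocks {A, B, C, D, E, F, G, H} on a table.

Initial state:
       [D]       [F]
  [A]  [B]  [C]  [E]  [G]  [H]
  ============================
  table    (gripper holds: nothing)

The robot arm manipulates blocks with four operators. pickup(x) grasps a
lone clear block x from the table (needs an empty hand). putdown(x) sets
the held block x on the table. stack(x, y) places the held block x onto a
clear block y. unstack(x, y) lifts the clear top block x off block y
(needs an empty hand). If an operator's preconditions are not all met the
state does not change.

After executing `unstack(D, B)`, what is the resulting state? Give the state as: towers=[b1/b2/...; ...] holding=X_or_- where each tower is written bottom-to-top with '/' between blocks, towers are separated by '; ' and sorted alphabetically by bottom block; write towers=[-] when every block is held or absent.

towers=[A; B; C; E/F; G; H] holding=D

before: towers=[A; B/D; C; E/F; G; H] holding=-
pre[unstack(D, B)]: on(D,B) yes, clear(D) yes, handempty yes
all met → apply unstack(D, B)
after:  towers=[A; B; C; E/F; G; H] holding=D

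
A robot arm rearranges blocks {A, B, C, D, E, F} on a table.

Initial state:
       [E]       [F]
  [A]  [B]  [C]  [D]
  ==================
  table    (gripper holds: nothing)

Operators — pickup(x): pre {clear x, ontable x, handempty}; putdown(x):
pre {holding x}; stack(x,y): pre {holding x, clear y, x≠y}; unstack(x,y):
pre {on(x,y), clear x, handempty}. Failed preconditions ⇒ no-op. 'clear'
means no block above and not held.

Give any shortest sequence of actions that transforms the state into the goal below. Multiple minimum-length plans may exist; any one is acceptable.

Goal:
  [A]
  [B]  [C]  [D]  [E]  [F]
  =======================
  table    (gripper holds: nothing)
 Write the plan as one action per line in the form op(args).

unstack(F, D)
putdown(F)
unstack(E, B)
putdown(E)
pickup(A)
stack(A, B)

step 1 (unstack(F, D)): towers=[A; B/E; C; D] holding=F
step 2 (putdown(F)): towers=[A; B/E; C; D; F] holding=-
step 3 (unstack(E, B)): towers=[A; B; C; D; F] holding=E
step 4 (putdown(E)): towers=[A; B; C; D; E; F] holding=-
step 5 (pickup(A)): towers=[B; C; D; E; F] holding=A
step 6 (stack(A, B)): towers=[B/A; C; D; E; F] holding=-
goal check: towers=[B/A; C; D; E; F] holding=- — reached (length 6, optimal by BFS)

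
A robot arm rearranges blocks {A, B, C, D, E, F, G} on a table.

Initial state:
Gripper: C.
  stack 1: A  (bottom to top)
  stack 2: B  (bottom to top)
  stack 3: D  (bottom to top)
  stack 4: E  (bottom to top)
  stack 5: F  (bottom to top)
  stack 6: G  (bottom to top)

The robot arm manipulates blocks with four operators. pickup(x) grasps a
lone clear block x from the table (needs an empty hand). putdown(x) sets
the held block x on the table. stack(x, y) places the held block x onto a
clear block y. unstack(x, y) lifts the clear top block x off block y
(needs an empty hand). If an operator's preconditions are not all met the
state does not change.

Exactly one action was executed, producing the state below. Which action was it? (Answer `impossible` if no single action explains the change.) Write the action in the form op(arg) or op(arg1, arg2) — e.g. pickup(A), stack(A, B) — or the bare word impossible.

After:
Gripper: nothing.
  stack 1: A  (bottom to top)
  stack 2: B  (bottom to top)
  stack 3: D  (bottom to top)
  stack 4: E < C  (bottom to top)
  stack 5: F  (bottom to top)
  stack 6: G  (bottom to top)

stack(C, E)

target: towers=[A; B; D; E/C; F; G] holding=-
        putdown(C) → towers=[A; B; C; D; E; F; G] holding=-
       stack(C, B) → towers=[A; B/C; D; E; F; G] holding=-
       stack(C, F) → towers=[A; B; D; E; F/C; G] holding=-
       stack(C, G) → towers=[A; B; D; E; F; G/C] holding=-
       stack(C, D) → towers=[A; B; D/C; E; F; G] holding=-
       stack(C, A) → towers=[A/C; B; D; E; F; G] holding=-
       stack(C, E) → towers=[A; B; D; E/C; F; G] holding=-  ← match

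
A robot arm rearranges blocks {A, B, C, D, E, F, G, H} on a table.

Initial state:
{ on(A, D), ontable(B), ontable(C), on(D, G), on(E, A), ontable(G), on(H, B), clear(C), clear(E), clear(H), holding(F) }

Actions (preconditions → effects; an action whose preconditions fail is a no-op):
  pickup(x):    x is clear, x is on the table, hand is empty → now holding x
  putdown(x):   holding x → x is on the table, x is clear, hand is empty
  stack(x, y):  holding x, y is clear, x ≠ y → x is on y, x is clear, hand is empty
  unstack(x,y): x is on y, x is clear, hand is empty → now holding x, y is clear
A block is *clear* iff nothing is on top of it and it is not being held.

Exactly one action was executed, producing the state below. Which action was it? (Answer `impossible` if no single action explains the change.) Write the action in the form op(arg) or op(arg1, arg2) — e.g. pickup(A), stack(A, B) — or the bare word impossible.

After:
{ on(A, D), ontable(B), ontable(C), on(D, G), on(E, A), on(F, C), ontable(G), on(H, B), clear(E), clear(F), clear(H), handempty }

target: towers=[B/H; C/F; G/D/A/E] holding=-
        putdown(F) → towers=[B/H; C; F; G/D/A/E] holding=-
       stack(F, E) → towers=[B/H; C; G/D/A/E/F] holding=-
       stack(F, H) → towers=[B/H/F; C; G/D/A/E] holding=-
       stack(F, C) → towers=[B/H; C/F; G/D/A/E] holding=-  ← match

stack(F, C)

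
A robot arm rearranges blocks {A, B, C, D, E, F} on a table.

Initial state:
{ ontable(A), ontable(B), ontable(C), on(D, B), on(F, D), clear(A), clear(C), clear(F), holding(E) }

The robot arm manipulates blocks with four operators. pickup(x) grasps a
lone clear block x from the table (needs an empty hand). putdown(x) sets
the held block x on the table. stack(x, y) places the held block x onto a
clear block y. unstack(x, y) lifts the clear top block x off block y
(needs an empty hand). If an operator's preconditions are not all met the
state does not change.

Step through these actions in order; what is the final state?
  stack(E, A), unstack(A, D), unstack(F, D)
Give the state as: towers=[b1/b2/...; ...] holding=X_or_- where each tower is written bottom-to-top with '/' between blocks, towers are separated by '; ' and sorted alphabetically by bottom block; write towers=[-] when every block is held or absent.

towers=[A/E; B/D; C] holding=F

step 1 (stack(E, A)): towers=[A/E; B/D/F; C] holding=-
step 2 (unstack(A, D)) [no-op]: towers=[A/E; B/D/F; C] holding=-
step 3 (unstack(F, D)): towers=[A/E; B/D; C] holding=F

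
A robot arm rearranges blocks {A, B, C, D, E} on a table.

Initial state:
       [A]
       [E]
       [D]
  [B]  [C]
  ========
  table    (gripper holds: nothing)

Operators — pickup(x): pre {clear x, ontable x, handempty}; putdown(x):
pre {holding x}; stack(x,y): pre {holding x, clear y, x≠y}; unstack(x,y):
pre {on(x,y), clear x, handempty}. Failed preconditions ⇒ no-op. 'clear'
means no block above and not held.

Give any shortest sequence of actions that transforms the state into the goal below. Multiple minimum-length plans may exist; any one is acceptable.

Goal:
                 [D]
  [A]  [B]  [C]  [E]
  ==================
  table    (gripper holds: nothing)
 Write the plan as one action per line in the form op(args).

unstack(A, E)
putdown(A)
unstack(E, D)
putdown(E)
unstack(D, C)
stack(D, E)

step 1 (unstack(A, E)): towers=[B; C/D/E] holding=A
step 2 (putdown(A)): towers=[A; B; C/D/E] holding=-
step 3 (unstack(E, D)): towers=[A; B; C/D] holding=E
step 4 (putdown(E)): towers=[A; B; C/D; E] holding=-
step 5 (unstack(D, C)): towers=[A; B; C; E] holding=D
step 6 (stack(D, E)): towers=[A; B; C; E/D] holding=-
goal check: towers=[A; B; C; E/D] holding=- — reached (length 6, optimal by BFS)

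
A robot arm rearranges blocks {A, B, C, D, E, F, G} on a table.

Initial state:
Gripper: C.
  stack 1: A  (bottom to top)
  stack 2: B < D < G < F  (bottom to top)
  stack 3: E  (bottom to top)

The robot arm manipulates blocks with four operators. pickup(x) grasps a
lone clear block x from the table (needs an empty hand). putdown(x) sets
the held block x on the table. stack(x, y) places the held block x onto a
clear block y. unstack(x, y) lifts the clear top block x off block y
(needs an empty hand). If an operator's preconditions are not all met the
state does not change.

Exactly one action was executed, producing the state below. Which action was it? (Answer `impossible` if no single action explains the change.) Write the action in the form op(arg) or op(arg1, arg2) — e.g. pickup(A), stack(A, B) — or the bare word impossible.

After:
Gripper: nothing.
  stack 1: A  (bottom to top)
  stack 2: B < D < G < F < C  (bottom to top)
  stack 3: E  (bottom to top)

stack(C, F)

target: towers=[A; B/D/G/F/C; E] holding=-
        putdown(C) → towers=[A; B/D/G/F; C; E] holding=-
       stack(C, F) → towers=[A; B/D/G/F/C; E] holding=-  ← match
       stack(C, A) → towers=[A/C; B/D/G/F; E] holding=-
       stack(C, E) → towers=[A; B/D/G/F; E/C] holding=-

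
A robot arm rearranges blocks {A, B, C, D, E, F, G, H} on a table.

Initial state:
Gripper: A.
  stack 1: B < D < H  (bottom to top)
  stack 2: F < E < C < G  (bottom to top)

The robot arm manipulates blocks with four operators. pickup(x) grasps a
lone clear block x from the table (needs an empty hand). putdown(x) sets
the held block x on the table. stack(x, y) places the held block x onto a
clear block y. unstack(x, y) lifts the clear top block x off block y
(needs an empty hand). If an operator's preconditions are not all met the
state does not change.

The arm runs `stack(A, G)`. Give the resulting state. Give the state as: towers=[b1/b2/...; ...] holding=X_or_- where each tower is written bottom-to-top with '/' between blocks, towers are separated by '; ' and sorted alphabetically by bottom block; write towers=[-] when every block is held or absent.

before: towers=[B/D/H; F/E/C/G] holding=A
pre[stack(A, G)]: holding(A) ✓, clear(G) ✓, A≠G ✓
all met → apply stack(A, G)
after:  towers=[B/D/H; F/E/C/G/A] holding=-

towers=[B/D/H; F/E/C/G/A] holding=-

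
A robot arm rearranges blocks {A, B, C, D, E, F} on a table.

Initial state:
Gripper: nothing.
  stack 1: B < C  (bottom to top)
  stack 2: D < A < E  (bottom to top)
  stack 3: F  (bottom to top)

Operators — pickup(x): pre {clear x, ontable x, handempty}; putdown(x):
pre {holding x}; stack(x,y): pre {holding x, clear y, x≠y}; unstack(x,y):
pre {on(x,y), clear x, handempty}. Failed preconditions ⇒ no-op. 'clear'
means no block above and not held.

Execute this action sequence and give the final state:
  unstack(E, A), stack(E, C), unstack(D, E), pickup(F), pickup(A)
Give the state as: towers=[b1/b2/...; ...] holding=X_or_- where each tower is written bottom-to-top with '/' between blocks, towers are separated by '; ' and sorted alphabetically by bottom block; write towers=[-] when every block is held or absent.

step 1 (unstack(E, A)): towers=[B/C; D/A; F] holding=E
step 2 (stack(E, C)): towers=[B/C/E; D/A; F] holding=-
step 3 (unstack(D, E)) [no-op]: towers=[B/C/E; D/A; F] holding=-
step 4 (pickup(F)): towers=[B/C/E; D/A] holding=F
step 5 (pickup(A)) [no-op]: towers=[B/C/E; D/A] holding=F

towers=[B/C/E; D/A] holding=F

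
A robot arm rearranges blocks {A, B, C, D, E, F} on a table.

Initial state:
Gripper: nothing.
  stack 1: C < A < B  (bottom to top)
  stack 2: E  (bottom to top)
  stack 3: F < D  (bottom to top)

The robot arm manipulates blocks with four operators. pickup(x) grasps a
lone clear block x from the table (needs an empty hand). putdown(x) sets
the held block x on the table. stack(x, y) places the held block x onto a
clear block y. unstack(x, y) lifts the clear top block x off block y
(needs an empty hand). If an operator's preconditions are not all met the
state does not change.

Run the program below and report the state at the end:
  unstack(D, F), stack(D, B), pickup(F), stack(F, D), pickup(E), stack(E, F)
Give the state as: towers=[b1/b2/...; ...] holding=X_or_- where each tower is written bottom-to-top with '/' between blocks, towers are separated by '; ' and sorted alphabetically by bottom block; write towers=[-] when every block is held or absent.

towers=[C/A/B/D/F/E] holding=-

step 1 (unstack(D, F)): towers=[C/A/B; E; F] holding=D
step 2 (stack(D, B)): towers=[C/A/B/D; E; F] holding=-
step 3 (pickup(F)): towers=[C/A/B/D; E] holding=F
step 4 (stack(F, D)): towers=[C/A/B/D/F; E] holding=-
step 5 (pickup(E)): towers=[C/A/B/D/F] holding=E
step 6 (stack(E, F)): towers=[C/A/B/D/F/E] holding=-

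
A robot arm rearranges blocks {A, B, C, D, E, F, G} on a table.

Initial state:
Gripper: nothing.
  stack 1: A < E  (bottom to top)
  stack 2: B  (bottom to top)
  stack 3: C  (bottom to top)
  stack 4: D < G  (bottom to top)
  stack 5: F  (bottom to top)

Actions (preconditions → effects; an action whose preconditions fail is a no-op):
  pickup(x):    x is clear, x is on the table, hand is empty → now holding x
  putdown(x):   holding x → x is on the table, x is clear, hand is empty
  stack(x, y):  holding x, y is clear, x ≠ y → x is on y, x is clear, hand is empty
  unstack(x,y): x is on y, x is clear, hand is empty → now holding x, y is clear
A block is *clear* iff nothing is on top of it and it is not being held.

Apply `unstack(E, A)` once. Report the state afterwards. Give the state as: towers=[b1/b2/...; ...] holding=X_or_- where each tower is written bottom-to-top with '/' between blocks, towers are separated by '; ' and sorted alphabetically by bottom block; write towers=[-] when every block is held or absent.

towers=[A; B; C; D/G; F] holding=E

before: towers=[A/E; B; C; D/G; F] holding=-
pre[unstack(E, A)]: on(E,A) ✓, clear(E) ✓, handempty ✓
all met → apply unstack(E, A)
after:  towers=[A; B; C; D/G; F] holding=E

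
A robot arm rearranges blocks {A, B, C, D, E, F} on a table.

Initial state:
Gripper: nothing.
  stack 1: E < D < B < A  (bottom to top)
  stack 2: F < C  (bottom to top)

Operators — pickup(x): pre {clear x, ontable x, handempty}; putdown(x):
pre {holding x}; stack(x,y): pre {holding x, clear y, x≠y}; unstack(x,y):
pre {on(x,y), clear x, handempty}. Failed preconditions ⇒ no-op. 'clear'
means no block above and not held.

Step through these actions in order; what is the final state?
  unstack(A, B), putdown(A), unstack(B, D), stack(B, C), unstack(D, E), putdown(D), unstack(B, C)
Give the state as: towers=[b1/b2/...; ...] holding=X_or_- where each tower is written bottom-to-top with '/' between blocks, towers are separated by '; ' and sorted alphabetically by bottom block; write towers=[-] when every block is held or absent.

step 1 (unstack(A, B)): towers=[E/D/B; F/C] holding=A
step 2 (putdown(A)): towers=[A; E/D/B; F/C] holding=-
step 3 (unstack(B, D)): towers=[A; E/D; F/C] holding=B
step 4 (stack(B, C)): towers=[A; E/D; F/C/B] holding=-
step 5 (unstack(D, E)): towers=[A; E; F/C/B] holding=D
step 6 (putdown(D)): towers=[A; D; E; F/C/B] holding=-
step 7 (unstack(B, C)): towers=[A; D; E; F/C] holding=B

towers=[A; D; E; F/C] holding=B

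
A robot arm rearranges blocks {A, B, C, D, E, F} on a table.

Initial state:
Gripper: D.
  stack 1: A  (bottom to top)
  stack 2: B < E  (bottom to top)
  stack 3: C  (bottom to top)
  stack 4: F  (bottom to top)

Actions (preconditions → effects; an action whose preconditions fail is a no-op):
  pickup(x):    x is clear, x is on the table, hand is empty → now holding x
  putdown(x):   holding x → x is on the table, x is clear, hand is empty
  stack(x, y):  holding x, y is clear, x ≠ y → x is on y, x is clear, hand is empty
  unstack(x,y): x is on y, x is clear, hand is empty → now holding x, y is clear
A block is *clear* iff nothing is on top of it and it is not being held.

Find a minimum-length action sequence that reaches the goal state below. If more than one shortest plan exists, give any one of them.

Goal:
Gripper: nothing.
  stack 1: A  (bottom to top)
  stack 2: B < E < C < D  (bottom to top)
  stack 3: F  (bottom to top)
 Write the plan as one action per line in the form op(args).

putdown(D)
pickup(C)
stack(C, E)
pickup(D)
stack(D, C)

step 1 (putdown(D)): towers=[A; B/E; C; D; F] holding=-
step 2 (pickup(C)): towers=[A; B/E; D; F] holding=C
step 3 (stack(C, E)): towers=[A; B/E/C; D; F] holding=-
step 4 (pickup(D)): towers=[A; B/E/C; F] holding=D
step 5 (stack(D, C)): towers=[A; B/E/C/D; F] holding=-
goal check: towers=[A; B/E/C/D; F] holding=- — reached (length 5, optimal by BFS)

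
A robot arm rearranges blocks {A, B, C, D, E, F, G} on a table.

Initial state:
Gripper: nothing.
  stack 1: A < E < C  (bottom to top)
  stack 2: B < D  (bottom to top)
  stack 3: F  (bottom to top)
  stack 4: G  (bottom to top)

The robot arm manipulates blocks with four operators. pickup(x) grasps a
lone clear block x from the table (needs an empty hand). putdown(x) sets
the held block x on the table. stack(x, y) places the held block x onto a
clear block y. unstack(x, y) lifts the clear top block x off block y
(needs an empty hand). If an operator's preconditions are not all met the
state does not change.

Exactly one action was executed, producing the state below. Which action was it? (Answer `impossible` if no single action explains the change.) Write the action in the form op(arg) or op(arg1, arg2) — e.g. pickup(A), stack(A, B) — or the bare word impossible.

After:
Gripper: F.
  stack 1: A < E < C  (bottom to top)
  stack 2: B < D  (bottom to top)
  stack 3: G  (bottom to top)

target: towers=[A/E/C; B/D; G] holding=F
         pickup(F) → towers=[A/E/C; B/D; G] holding=F  ← match
         pickup(G) → towers=[A/E/C; B/D; F] holding=G
     unstack(D, B) → towers=[A/E/C; B; F; G] holding=D
     unstack(C, E) → towers=[A/E; B/D; F; G] holding=C

pickup(F)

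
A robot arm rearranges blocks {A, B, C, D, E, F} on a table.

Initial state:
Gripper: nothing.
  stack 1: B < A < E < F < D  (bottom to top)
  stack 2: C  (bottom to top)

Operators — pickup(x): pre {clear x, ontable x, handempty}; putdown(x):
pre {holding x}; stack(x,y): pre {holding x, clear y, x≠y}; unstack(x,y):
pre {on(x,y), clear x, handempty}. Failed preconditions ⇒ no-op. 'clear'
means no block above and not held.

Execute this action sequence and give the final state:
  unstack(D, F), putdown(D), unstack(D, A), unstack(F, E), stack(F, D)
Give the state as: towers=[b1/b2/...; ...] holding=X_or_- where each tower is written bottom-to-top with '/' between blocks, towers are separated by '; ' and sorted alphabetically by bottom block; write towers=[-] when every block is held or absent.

step 1 (unstack(D, F)): towers=[B/A/E/F; C] holding=D
step 2 (putdown(D)): towers=[B/A/E/F; C; D] holding=-
step 3 (unstack(D, A)) [no-op]: towers=[B/A/E/F; C; D] holding=-
step 4 (unstack(F, E)): towers=[B/A/E; C; D] holding=F
step 5 (stack(F, D)): towers=[B/A/E; C; D/F] holding=-

towers=[B/A/E; C; D/F] holding=-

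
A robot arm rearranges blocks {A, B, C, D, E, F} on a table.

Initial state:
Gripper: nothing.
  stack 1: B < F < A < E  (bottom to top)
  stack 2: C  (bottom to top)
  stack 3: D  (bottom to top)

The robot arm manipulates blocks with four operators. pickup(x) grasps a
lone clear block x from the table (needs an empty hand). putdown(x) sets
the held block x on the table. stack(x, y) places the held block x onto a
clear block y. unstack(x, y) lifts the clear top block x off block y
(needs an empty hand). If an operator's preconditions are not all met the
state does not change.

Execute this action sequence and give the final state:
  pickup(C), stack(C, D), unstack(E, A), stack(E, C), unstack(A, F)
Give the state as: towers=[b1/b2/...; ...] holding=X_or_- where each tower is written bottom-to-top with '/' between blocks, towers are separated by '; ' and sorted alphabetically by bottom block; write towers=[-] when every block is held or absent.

step 1 (pickup(C)): towers=[B/F/A/E; D] holding=C
step 2 (stack(C, D)): towers=[B/F/A/E; D/C] holding=-
step 3 (unstack(E, A)): towers=[B/F/A; D/C] holding=E
step 4 (stack(E, C)): towers=[B/F/A; D/C/E] holding=-
step 5 (unstack(A, F)): towers=[B/F; D/C/E] holding=A

towers=[B/F; D/C/E] holding=A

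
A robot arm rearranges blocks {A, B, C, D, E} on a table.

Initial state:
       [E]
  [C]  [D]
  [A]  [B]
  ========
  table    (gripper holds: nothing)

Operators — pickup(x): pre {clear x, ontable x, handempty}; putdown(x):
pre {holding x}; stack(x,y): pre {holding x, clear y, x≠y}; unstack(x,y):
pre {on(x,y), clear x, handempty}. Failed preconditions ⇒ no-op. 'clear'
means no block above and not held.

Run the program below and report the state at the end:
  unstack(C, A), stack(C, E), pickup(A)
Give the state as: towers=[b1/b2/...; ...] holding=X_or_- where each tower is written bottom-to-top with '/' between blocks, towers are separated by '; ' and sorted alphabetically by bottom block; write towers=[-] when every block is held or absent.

towers=[B/D/E/C] holding=A

step 1 (unstack(C, A)): towers=[A; B/D/E] holding=C
step 2 (stack(C, E)): towers=[A; B/D/E/C] holding=-
step 3 (pickup(A)): towers=[B/D/E/C] holding=A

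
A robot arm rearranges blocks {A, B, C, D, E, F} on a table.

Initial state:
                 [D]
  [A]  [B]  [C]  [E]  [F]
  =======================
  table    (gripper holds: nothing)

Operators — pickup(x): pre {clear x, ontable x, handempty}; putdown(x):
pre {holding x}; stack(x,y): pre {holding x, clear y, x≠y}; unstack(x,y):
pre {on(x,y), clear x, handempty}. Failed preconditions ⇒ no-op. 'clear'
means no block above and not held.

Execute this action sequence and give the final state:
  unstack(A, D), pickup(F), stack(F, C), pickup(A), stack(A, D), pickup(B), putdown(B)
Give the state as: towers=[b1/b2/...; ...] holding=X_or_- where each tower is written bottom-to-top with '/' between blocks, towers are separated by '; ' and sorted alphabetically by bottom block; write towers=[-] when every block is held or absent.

step 1 (unstack(A, D)) [no-op]: towers=[A; B; C; E/D; F] holding=-
step 2 (pickup(F)): towers=[A; B; C; E/D] holding=F
step 3 (stack(F, C)): towers=[A; B; C/F; E/D] holding=-
step 4 (pickup(A)): towers=[B; C/F; E/D] holding=A
step 5 (stack(A, D)): towers=[B; C/F; E/D/A] holding=-
step 6 (pickup(B)): towers=[C/F; E/D/A] holding=B
step 7 (putdown(B)): towers=[B; C/F; E/D/A] holding=-

towers=[B; C/F; E/D/A] holding=-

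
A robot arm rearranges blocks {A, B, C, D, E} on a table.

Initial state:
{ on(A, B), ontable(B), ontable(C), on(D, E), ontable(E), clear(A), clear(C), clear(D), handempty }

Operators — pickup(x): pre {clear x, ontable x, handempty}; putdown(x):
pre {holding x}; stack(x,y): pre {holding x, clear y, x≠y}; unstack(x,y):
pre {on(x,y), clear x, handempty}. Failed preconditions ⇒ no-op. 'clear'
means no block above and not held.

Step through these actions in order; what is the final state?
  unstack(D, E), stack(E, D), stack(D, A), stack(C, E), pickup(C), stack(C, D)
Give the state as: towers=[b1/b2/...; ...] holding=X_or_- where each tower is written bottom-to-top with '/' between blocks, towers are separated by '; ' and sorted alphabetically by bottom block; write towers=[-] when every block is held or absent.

towers=[B/A/D/C; E] holding=-

step 1 (unstack(D, E)): towers=[B/A; C; E] holding=D
step 2 (stack(E, D)) [no-op]: towers=[B/A; C; E] holding=D
step 3 (stack(D, A)): towers=[B/A/D; C; E] holding=-
step 4 (stack(C, E)) [no-op]: towers=[B/A/D; C; E] holding=-
step 5 (pickup(C)): towers=[B/A/D; E] holding=C
step 6 (stack(C, D)): towers=[B/A/D/C; E] holding=-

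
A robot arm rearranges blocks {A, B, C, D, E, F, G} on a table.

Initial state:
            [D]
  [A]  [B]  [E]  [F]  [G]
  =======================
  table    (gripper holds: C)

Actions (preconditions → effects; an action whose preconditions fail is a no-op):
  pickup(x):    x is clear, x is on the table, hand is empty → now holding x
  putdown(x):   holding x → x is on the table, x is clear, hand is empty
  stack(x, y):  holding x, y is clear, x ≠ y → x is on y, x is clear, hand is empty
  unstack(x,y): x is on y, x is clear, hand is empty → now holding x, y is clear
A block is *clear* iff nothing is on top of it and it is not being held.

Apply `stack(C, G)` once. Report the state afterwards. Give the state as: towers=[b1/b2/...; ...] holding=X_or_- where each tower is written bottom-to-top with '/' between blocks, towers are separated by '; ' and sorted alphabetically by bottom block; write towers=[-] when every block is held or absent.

towers=[A; B; E/D; F; G/C] holding=-

before: towers=[A; B; E/D; F; G] holding=C
pre[stack(C, G)]: holding(C) yes, clear(G) yes, C≠G yes
all met → apply stack(C, G)
after:  towers=[A; B; E/D; F; G/C] holding=-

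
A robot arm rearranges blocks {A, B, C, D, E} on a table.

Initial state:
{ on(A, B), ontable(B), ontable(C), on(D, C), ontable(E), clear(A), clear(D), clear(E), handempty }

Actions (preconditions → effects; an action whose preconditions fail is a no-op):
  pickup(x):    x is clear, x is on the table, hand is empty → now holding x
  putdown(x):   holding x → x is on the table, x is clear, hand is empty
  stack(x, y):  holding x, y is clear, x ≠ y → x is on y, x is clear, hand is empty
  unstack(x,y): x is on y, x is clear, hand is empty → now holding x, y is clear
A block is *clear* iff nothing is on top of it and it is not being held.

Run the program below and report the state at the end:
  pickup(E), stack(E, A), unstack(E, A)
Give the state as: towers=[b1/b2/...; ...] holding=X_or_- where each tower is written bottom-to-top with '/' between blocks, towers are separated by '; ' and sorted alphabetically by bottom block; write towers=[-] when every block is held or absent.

step 1 (pickup(E)): towers=[B/A; C/D] holding=E
step 2 (stack(E, A)): towers=[B/A/E; C/D] holding=-
step 3 (unstack(E, A)): towers=[B/A; C/D] holding=E

towers=[B/A; C/D] holding=E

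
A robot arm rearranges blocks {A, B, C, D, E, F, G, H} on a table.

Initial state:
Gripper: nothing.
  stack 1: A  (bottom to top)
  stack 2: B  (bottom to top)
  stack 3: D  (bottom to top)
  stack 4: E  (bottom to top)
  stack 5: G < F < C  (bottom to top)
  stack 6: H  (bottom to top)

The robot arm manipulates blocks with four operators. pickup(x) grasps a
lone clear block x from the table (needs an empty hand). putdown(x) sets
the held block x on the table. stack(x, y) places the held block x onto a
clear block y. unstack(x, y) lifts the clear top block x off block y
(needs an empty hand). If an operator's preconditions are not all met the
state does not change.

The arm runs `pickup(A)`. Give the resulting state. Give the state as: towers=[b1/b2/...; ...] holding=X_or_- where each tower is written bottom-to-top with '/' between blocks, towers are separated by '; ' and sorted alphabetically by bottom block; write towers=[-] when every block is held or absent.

towers=[B; D; E; G/F/C; H] holding=A

before: towers=[A; B; D; E; G/F/C; H] holding=-
pre[pickup(A)]: clear(A) ✓, ontable(A) ✓, handempty ✓
all met → apply pickup(A)
after:  towers=[B; D; E; G/F/C; H] holding=A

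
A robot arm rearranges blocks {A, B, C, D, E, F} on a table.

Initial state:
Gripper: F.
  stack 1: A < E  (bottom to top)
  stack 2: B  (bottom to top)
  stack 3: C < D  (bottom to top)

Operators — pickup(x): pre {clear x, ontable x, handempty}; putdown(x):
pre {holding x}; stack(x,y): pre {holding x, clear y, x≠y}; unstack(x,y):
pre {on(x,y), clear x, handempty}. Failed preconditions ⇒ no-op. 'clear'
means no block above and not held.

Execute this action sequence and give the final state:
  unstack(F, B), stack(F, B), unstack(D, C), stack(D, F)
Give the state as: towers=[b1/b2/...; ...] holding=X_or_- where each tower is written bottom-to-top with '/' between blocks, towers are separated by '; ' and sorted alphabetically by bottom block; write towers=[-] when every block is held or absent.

towers=[A/E; B/F/D; C] holding=-

step 1 (unstack(F, B)) [no-op]: towers=[A/E; B; C/D] holding=F
step 2 (stack(F, B)): towers=[A/E; B/F; C/D] holding=-
step 3 (unstack(D, C)): towers=[A/E; B/F; C] holding=D
step 4 (stack(D, F)): towers=[A/E; B/F/D; C] holding=-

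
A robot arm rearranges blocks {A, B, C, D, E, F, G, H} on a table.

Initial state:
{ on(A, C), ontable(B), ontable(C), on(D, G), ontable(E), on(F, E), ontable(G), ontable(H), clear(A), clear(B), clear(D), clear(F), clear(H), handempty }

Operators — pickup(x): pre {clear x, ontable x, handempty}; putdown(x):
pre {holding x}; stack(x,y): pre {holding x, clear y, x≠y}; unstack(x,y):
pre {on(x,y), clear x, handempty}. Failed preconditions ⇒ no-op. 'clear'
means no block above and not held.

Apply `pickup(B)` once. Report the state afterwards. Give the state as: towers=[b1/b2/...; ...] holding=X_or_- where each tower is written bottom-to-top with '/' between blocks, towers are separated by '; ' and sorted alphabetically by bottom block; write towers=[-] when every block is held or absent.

before: towers=[B; C/A; E/F; G/D; H] holding=-
pre[pickup(B)]: clear(B) ✓, ontable(B) ✓, handempty ✓
all met → apply pickup(B)
after:  towers=[C/A; E/F; G/D; H] holding=B

towers=[C/A; E/F; G/D; H] holding=B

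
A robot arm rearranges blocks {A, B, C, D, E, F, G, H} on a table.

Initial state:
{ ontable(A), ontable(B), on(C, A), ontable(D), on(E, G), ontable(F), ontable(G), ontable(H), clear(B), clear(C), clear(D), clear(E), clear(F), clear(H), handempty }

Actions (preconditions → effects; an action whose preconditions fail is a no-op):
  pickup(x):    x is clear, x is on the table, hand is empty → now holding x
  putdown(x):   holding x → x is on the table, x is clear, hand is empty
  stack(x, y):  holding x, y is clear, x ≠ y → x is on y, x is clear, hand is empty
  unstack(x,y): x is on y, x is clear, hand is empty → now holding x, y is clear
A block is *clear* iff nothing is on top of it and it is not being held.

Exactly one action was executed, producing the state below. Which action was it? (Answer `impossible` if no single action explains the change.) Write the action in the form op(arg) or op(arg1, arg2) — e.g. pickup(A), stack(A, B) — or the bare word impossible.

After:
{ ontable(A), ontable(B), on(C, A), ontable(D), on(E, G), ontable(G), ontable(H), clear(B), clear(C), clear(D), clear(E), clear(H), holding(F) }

target: towers=[A/C; B; D; G/E; H] holding=F
     unstack(E, G) → towers=[A/C; B; D; F; G; H] holding=E
         pickup(H) → towers=[A/C; B; D; F; G/E] holding=H
         pickup(B) → towers=[A/C; D; F; G/E; H] holding=B
         pickup(F) → towers=[A/C; B; D; G/E; H] holding=F  ← match
         pickup(D) → towers=[A/C; B; F; G/E; H] holding=D
     unstack(C, A) → towers=[A; B; D; F; G/E; H] holding=C

pickup(F)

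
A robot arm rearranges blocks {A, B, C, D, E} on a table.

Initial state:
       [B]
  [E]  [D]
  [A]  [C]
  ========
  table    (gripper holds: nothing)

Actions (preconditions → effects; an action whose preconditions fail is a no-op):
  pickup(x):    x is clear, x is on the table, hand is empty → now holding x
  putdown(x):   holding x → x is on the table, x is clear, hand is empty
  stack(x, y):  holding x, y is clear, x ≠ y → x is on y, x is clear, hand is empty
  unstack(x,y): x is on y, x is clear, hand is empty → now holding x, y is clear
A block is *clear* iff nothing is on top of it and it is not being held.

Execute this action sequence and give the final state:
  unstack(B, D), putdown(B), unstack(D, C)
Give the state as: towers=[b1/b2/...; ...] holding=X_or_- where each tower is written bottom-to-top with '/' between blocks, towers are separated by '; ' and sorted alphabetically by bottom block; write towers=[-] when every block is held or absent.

towers=[A/E; B; C] holding=D

step 1 (unstack(B, D)): towers=[A/E; C/D] holding=B
step 2 (putdown(B)): towers=[A/E; B; C/D] holding=-
step 3 (unstack(D, C)): towers=[A/E; B; C] holding=D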